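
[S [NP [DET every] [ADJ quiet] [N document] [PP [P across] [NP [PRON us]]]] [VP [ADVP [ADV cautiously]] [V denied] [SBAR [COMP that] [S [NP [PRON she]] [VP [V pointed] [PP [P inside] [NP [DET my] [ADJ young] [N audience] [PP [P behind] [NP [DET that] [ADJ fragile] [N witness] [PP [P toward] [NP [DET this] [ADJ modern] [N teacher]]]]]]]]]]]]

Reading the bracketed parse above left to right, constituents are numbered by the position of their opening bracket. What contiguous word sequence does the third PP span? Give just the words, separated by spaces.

behind that fragile witness toward this modern teacher

Opening `[PP` markers occur at word positions 4, 11, 15, 19; the third of these opens the constituent [PP behind that fragile witness toward this modern teacher].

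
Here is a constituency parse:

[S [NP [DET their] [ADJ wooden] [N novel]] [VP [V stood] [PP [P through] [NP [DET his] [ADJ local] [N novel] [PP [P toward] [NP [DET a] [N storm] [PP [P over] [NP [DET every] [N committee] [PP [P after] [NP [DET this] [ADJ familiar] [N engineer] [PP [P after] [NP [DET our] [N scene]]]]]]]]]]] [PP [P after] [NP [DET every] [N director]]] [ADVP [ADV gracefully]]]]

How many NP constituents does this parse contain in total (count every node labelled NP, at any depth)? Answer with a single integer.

7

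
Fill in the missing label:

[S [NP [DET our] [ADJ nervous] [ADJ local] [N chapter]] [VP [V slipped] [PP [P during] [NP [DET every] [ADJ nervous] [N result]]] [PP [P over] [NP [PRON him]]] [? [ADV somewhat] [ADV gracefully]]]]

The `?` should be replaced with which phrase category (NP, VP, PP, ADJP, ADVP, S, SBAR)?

Looking at what the `?` directly dominates — ADV 'somewhat', ADV 'gracefully' — this is an adverb phrase (ADVP).

ADVP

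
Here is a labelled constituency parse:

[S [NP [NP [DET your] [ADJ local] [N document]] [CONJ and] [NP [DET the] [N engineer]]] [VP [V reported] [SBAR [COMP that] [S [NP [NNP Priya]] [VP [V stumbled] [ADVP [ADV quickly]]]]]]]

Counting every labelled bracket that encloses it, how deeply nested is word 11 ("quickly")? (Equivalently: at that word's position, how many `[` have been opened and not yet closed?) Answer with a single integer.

7

The word sits inside ADV, which is inside ADVP, inside VP, inside S, inside SBAR, inside VP, inside S — 7 brackets in all.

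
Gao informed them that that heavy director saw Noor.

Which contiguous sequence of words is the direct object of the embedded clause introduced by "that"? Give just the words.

Noor

Within the embedded clause introduced by "that", the direct object of "saw" is "Noor".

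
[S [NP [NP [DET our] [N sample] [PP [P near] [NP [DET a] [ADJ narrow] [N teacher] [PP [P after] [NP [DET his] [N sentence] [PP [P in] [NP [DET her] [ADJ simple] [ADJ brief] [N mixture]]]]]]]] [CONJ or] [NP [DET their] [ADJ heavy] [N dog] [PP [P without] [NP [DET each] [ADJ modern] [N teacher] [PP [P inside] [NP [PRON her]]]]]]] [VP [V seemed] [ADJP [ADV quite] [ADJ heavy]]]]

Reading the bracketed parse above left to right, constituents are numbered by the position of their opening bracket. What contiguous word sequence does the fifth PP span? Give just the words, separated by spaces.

inside her

Opening `[PP` markers occur at word positions 3, 7, 10, 19, 23; the fifth of these opens the constituent [PP inside her].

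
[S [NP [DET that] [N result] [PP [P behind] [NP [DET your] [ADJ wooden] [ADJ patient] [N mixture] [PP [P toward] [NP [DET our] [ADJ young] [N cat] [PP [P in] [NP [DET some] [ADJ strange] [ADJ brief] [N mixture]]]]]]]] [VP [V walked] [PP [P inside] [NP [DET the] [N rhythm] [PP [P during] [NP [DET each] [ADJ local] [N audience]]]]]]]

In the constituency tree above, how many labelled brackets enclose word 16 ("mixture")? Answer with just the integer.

9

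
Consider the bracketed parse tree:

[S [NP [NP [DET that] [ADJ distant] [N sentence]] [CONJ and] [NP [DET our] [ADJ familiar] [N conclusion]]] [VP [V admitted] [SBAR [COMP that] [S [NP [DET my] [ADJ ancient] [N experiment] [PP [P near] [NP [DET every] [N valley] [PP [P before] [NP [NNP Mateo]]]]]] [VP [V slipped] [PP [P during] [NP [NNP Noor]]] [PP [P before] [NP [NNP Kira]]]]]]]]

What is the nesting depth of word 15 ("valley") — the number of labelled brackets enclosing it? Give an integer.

8

Counting open brackets not yet closed at "valley": [S [VP [SBAR [S [NP [PP [NP [N = 8.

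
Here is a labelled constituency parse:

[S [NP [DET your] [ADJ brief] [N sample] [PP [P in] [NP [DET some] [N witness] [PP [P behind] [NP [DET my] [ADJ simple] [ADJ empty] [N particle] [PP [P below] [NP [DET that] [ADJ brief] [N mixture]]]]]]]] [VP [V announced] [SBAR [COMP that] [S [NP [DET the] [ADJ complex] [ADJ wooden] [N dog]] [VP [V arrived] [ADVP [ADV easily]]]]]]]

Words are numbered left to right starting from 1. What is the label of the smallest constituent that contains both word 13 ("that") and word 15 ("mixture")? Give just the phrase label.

NP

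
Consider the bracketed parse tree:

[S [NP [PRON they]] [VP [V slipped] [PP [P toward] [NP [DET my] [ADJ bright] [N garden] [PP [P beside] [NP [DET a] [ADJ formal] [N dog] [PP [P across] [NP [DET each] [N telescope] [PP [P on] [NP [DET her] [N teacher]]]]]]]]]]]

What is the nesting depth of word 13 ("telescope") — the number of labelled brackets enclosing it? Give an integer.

Counting open brackets not yet closed at "telescope": [S [VP [PP [NP [PP [NP [PP [NP [N = 9.

9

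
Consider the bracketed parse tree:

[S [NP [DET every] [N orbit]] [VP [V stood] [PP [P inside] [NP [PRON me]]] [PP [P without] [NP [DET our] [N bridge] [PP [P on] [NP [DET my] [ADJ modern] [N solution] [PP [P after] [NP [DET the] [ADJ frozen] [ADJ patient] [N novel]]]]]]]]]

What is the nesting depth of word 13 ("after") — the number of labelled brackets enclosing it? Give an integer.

Counting open brackets not yet closed at "after": [S [VP [PP [NP [PP [NP [PP [P = 8.

8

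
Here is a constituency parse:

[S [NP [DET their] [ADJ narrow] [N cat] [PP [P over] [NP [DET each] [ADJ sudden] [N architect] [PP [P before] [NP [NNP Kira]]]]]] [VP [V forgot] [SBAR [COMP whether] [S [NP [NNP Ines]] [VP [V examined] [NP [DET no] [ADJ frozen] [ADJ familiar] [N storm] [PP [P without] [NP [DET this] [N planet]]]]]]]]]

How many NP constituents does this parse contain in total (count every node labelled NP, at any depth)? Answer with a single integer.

6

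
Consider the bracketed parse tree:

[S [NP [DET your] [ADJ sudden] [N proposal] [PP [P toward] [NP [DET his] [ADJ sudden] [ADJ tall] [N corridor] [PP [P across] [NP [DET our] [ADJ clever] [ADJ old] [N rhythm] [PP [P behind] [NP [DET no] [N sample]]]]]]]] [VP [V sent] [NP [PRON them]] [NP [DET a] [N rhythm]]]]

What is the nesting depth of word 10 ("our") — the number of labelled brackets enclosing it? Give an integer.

7

The word sits inside DET, which is inside NP, inside PP, inside NP, inside PP, inside NP, inside S — 7 brackets in all.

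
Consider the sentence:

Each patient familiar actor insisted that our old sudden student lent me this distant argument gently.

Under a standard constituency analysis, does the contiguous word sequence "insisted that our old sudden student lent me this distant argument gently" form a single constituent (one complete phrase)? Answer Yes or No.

"insisted that our old sudden student lent me this distant argument gently" is exactly the verb phrase [VP insisted that our old sudden student lent me this distant argument gently], a complete constituent.

Yes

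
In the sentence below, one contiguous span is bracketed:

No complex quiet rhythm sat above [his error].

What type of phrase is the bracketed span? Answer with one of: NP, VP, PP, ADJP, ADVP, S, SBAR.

The span is built around the noun "error" — a noun phrase (NP).

NP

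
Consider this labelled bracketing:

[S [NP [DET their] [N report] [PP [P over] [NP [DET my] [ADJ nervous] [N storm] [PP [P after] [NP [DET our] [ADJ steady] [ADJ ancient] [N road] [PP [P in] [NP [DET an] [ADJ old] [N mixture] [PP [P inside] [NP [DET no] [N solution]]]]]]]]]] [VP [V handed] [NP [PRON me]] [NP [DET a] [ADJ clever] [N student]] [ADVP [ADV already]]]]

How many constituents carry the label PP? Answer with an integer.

Listing each PP by its span: [PP over my nervous storm after our steady ancient road in an old mixture inside no solution]; [PP after our steady ancient road in an old mixture inside no solution]; [PP in an old mixture inside no solution]; [PP inside no solution] — that makes 4.

4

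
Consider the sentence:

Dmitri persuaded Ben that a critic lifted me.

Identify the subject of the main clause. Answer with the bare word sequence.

Dmitri

"Dmitri" is the NP that combines with the VP headed by "persuaded" to form the main clause — the subject.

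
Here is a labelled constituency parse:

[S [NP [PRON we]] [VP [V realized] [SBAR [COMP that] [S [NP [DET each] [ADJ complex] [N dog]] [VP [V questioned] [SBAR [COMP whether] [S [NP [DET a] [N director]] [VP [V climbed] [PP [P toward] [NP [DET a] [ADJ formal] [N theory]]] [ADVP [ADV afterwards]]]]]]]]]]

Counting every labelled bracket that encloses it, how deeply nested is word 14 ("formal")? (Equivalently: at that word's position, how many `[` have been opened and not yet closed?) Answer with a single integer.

Counting open brackets not yet closed at "formal": [S [VP [SBAR [S [VP [SBAR [S [VP [PP [NP [ADJ = 11.

11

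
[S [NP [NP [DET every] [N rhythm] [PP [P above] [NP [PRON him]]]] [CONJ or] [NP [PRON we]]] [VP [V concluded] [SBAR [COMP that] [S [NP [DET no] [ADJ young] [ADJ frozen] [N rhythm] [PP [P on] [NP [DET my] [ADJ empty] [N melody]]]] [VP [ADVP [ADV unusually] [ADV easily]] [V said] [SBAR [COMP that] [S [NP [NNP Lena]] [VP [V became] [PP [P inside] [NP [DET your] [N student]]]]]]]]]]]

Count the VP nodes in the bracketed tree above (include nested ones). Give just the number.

3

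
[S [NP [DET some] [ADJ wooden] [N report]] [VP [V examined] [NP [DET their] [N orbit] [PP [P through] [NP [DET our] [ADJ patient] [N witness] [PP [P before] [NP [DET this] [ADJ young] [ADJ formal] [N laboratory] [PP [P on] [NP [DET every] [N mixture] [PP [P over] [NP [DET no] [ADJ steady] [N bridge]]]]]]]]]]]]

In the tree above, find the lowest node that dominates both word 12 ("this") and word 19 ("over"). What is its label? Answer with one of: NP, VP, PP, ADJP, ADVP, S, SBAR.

NP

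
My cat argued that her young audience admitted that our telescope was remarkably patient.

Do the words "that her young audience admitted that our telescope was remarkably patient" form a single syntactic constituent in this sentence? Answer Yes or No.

The sequence corresponds to a single SBAR node — the subordinate clause "that her young audience admitted that our telescope was remarkably patient".

Yes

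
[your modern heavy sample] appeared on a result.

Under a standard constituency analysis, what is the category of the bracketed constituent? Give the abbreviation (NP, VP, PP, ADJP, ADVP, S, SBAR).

NP

The span is built around the noun "sample" — a noun phrase (NP).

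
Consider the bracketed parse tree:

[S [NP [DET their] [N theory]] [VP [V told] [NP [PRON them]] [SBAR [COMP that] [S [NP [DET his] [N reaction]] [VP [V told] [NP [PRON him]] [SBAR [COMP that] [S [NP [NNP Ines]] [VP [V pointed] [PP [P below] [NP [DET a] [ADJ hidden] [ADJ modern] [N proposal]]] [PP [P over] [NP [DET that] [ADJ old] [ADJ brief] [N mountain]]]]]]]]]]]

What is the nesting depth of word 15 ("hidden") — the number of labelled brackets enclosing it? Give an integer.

11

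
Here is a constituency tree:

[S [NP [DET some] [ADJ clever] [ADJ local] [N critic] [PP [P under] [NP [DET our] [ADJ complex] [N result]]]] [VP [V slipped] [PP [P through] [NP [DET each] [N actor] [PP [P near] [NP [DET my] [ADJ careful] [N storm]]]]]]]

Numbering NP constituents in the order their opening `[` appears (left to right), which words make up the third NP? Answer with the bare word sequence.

In left-to-right order the NP constituents are "some clever local critic under our complex result"; "our complex result"; "each actor near my careful storm"; "my careful storm". Number 3 is "each actor near my careful storm".

each actor near my careful storm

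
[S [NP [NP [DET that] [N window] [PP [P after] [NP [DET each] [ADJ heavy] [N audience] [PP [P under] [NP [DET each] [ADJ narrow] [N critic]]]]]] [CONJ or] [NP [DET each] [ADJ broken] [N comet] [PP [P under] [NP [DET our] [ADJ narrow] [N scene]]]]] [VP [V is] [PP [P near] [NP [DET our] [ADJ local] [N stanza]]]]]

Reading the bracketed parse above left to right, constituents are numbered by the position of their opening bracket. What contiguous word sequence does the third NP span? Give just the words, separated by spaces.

each heavy audience under each narrow critic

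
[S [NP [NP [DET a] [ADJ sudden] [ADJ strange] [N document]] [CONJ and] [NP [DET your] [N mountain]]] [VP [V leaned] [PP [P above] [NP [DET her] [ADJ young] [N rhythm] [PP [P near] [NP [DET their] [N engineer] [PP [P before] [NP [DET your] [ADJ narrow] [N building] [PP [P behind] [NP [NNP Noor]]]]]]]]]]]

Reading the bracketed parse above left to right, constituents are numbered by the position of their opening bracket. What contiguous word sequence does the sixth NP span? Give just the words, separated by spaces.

your narrow building behind Noor

The NP opening brackets appear, in order, over: "a sudden strange document and your mountain"; "a sudden strange document"; "your mountain"; "her young rhythm near their engineer before your narrow building behind Noor"; "their engineer before your narrow building behind Noor"; "your narrow building behind Noor"; "Noor". The sixth one spans "your narrow building behind Noor".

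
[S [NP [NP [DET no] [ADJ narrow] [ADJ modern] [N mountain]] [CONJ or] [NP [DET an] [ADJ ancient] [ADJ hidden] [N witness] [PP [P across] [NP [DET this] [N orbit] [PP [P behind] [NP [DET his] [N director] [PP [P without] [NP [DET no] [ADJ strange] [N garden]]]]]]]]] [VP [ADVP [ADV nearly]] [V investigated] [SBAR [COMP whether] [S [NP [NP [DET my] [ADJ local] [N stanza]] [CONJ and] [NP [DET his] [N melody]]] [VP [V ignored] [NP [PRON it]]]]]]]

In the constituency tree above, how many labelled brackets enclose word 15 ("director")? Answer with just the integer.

The word sits inside N, which is inside NP, inside PP, inside NP, inside PP, inside NP, inside NP, inside S — 8 brackets in all.

8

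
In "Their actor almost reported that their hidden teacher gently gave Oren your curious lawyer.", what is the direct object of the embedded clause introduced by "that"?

your curious lawyer

Within the embedded clause introduced by "that", the direct object of "gave" is "your curious lawyer".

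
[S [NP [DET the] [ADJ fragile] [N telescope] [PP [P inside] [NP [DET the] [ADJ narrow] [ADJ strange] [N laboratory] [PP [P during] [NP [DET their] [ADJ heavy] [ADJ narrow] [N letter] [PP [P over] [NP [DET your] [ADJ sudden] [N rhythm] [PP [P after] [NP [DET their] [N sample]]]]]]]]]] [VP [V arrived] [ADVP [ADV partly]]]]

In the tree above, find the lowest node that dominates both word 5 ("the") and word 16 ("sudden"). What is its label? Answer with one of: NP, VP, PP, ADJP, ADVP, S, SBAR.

The smallest bracket enclosing both words is [NP the narrow strange laboratory during their heavy narrow letter over your sudden rhythm after their sample], so the label is NP.

NP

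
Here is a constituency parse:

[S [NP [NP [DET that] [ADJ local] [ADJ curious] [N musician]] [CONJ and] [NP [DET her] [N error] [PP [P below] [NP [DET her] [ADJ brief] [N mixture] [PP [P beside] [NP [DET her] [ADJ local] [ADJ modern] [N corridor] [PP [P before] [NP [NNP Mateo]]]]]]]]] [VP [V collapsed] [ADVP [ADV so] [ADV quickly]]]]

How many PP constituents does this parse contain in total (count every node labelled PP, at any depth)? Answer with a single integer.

Scanning left to right, an opening `[PP` appears at word positions 8, 12, 17 — 3 in total.

3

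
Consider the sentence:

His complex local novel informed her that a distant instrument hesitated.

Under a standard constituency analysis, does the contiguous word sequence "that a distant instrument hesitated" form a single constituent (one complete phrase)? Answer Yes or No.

Yes

The sequence corresponds to a single SBAR node — the subordinate clause "that a distant instrument hesitated".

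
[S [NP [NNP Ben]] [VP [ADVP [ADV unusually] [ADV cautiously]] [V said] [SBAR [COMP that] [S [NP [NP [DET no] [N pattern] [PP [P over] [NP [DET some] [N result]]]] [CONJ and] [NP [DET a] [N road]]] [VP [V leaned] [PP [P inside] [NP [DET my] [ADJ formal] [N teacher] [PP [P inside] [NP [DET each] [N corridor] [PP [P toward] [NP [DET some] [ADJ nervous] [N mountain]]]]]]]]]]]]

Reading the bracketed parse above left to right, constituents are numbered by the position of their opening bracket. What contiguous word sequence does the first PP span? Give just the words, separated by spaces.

Opening `[PP` markers occur at word positions 8, 15, 19, 22; the first of these opens the constituent [PP over some result].

over some result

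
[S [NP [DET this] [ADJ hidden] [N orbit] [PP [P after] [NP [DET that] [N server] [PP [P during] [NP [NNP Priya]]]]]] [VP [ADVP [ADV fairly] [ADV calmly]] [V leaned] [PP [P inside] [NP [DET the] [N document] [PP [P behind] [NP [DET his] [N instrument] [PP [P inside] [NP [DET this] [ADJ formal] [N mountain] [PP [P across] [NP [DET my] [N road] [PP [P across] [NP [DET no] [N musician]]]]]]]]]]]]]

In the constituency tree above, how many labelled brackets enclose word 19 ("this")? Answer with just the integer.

9

Path from the root down to the word: S → VP → PP → NP → PP → NP → PP → NP → DET. That is 9 enclosing brackets.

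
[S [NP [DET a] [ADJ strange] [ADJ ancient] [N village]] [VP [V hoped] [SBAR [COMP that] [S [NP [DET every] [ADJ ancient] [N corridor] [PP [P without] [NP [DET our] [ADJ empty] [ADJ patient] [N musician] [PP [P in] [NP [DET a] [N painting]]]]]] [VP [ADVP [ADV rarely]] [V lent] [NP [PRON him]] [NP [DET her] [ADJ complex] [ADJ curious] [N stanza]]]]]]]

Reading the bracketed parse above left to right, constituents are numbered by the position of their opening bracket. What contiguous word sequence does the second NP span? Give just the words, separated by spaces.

Opening `[NP` markers occur at word positions 1, 7, 11, 16, 20, 21; the second of these opens the constituent [NP every ancient corridor without our empty patient musician in a painting].

every ancient corridor without our empty patient musician in a painting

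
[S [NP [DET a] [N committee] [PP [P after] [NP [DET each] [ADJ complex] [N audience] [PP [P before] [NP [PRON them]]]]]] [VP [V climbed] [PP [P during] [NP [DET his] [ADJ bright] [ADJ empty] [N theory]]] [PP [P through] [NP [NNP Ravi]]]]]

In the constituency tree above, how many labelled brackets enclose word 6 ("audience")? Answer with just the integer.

5

The word sits inside N, which is inside NP, inside PP, inside NP, inside S — 5 brackets in all.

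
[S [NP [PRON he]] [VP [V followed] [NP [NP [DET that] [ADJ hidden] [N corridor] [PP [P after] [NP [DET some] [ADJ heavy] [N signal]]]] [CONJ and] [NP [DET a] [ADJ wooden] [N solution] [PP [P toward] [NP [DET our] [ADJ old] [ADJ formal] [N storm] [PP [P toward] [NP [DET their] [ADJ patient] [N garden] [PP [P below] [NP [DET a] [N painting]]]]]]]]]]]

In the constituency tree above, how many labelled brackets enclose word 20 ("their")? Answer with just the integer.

9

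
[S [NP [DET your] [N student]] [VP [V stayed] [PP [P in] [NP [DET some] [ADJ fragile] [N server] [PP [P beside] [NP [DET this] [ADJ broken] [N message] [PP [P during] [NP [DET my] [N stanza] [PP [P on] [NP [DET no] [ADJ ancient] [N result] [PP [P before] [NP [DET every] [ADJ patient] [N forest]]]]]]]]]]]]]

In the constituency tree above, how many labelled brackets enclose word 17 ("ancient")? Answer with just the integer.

Counting open brackets not yet closed at "ancient": [S [VP [PP [NP [PP [NP [PP [NP [PP [NP [ADJ = 11.

11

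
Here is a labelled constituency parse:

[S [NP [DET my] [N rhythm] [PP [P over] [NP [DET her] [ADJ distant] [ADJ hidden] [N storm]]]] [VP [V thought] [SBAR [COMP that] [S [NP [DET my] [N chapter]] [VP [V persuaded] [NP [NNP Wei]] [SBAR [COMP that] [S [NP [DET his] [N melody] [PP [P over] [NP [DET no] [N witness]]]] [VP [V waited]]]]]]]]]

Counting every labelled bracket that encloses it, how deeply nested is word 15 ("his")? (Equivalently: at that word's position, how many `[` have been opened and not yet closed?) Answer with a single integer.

Path from the root down to the word: S → VP → SBAR → S → VP → SBAR → S → NP → DET. That is 9 enclosing brackets.

9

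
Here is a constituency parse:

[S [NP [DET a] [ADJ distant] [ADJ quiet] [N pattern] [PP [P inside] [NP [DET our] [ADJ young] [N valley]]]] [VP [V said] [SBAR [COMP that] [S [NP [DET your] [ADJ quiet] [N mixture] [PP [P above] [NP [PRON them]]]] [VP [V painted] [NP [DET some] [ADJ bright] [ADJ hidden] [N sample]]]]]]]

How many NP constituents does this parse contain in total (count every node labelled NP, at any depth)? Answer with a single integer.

Scanning left to right, an opening `[NP` appears at word positions 1, 6, 11, 15, 17 — 5 in total.

5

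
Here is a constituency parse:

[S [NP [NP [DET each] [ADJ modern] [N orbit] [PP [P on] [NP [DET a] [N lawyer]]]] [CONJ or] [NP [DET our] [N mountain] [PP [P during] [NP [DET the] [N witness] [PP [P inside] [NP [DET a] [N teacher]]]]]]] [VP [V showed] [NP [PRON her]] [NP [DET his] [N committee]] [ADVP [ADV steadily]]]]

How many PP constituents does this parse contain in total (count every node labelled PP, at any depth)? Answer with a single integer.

3

The PP constituents are: [PP on a lawyer]; [PP during the witness inside a teacher]; [PP inside a teacher]. Total: 3.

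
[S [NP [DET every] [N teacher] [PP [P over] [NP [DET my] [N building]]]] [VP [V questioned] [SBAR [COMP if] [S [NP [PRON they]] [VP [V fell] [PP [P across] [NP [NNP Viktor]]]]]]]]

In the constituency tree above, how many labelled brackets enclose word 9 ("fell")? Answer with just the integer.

6

The word sits inside V, which is inside VP, inside S, inside SBAR, inside VP, inside S — 6 brackets in all.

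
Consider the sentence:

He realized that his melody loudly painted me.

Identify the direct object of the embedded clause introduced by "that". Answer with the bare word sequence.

me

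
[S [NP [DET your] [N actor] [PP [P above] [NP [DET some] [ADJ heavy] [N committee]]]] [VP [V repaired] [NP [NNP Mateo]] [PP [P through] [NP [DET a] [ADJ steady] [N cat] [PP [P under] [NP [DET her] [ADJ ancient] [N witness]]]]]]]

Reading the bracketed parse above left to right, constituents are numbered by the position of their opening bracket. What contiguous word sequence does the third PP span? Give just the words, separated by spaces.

under her ancient witness

Opening `[PP` markers occur at word positions 3, 9, 13; the third of these opens the constituent [PP under her ancient witness].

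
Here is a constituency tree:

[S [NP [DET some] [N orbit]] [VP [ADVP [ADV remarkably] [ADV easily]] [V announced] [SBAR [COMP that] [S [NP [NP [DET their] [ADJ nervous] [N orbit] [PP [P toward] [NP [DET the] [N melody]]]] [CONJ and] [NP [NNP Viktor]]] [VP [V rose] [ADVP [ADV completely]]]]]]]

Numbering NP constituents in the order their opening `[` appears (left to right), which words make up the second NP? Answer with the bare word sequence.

their nervous orbit toward the melody and Viktor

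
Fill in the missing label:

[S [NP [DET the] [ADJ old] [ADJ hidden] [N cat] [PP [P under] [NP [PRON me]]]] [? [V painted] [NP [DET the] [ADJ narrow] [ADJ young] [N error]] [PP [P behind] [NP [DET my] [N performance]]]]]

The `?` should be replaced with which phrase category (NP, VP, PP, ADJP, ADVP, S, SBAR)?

VP

Looking at what the `?` directly dominates — V 'painted', NP, PP — this is a verb phrase (VP).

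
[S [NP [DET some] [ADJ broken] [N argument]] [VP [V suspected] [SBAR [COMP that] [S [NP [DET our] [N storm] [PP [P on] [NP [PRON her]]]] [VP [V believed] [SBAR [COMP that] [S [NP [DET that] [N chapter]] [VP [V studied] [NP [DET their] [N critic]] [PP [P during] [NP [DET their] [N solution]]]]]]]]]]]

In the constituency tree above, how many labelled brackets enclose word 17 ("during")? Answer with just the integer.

10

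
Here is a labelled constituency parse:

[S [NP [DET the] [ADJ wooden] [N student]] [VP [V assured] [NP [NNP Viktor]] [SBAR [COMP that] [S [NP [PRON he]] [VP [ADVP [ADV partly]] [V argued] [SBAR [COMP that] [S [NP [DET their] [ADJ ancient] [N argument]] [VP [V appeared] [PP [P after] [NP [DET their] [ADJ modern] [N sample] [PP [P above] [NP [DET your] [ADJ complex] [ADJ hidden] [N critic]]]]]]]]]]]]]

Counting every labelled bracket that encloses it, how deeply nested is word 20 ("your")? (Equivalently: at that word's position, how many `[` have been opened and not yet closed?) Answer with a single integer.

13

Counting open brackets not yet closed at "your": [S [VP [SBAR [S [VP [SBAR [S [VP [PP [NP [PP [NP [DET = 13.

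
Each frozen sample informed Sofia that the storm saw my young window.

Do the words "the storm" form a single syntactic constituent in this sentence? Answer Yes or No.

Yes

"the storm" is exactly the noun phrase [NP the storm], a complete constituent.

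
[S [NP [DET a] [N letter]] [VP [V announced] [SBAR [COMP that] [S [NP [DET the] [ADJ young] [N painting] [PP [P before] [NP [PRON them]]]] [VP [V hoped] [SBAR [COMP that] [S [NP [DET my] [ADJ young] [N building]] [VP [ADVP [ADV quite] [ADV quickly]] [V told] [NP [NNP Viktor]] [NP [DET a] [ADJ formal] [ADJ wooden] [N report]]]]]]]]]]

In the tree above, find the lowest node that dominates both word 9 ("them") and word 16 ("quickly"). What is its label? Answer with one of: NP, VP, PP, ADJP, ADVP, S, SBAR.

S

Word 9 lies under S → VP → SBAR → S → NP → PP → NP → PRON; word 16 lies under S → VP → SBAR → S → VP → SBAR → S → VP → ADVP → ADV. The lowest shared node is the S.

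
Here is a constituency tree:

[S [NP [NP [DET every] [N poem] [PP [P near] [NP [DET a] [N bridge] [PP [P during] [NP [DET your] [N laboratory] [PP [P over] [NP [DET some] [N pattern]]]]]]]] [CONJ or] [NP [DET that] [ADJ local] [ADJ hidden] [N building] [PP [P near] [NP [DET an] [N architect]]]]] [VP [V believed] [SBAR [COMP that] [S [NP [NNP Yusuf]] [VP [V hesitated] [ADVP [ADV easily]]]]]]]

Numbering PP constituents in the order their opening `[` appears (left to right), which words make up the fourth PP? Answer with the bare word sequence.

near an architect

Opening `[PP` markers occur at word positions 3, 6, 9, 17; the fourth of these opens the constituent [PP near an architect].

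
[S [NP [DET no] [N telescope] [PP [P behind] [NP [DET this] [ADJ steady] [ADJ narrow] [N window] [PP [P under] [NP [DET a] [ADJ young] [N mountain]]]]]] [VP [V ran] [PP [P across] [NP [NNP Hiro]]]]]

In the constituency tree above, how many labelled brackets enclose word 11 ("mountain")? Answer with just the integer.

The word sits inside N, which is inside NP, inside PP, inside NP, inside PP, inside NP, inside S — 7 brackets in all.

7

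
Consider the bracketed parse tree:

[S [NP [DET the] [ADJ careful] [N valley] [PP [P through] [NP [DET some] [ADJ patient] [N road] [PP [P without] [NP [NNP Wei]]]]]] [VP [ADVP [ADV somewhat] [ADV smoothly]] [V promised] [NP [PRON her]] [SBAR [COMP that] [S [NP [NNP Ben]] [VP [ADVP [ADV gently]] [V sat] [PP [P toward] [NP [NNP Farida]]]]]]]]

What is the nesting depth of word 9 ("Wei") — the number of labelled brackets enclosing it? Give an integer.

7

The word sits inside NNP, which is inside NP, inside PP, inside NP, inside PP, inside NP, inside S — 7 brackets in all.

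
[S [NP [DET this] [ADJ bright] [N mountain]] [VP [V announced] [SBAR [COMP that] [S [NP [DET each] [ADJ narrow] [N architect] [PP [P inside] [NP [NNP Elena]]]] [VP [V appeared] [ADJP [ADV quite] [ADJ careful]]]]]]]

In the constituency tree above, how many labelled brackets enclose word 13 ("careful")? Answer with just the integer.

7

Counting open brackets not yet closed at "careful": [S [VP [SBAR [S [VP [ADJP [ADJ = 7.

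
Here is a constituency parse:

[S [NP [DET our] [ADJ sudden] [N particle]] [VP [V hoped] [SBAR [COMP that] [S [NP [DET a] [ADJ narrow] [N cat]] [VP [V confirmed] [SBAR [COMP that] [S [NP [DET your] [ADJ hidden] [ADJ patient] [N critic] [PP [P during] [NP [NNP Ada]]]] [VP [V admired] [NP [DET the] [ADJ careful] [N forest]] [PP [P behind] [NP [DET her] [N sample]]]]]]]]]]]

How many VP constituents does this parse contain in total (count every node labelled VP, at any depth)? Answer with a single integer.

3

Scanning left to right, an opening `[VP` appears at word positions 4, 9, 17 — 3 in total.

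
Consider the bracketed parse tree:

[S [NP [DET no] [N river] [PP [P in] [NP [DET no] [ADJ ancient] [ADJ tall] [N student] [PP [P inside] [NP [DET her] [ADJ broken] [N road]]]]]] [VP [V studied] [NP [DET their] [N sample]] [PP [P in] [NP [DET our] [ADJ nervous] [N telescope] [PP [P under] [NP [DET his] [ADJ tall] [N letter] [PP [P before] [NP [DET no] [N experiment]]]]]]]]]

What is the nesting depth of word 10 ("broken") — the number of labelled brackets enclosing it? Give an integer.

7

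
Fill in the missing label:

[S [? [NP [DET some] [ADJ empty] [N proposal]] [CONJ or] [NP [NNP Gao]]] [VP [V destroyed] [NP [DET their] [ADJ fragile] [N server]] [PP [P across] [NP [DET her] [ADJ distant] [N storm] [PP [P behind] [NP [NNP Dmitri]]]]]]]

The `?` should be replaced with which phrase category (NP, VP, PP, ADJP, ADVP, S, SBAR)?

The `?` node immediately contains: NP, CONJ 'or', NP. That is the internal structure of a noun phrase, so the label is NP.

NP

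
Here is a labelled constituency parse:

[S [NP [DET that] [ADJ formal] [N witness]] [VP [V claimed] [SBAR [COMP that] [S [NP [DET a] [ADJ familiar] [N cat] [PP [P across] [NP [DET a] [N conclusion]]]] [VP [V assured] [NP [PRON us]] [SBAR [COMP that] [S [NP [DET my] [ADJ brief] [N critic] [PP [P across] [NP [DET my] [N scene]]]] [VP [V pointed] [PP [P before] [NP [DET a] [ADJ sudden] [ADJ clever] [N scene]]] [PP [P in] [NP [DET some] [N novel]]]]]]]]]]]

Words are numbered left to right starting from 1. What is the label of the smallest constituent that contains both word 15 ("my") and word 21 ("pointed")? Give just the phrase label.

Both words fall inside [S my brief critic across my scene pointed before a sudden clever scene in some novel] (words 15–29), and no smaller constituent contains them both. Label: S.

S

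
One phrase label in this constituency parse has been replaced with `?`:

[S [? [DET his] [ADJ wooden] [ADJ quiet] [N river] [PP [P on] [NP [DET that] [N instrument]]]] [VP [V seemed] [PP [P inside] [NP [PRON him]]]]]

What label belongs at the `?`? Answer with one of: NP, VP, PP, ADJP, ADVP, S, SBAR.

NP

The `?` node immediately contains: DET 'his', ADJ 'wooden', ADJ 'quiet', N 'river', PP. That is the internal structure of a noun phrase, so the label is NP.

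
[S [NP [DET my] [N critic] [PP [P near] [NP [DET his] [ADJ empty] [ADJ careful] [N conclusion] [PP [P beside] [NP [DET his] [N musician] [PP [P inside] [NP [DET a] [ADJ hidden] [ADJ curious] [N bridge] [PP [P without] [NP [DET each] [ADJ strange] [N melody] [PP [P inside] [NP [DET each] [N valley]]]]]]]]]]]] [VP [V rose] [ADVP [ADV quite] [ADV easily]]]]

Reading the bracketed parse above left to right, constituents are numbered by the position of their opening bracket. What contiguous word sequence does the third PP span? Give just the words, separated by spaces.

inside a hidden curious bridge without each strange melody inside each valley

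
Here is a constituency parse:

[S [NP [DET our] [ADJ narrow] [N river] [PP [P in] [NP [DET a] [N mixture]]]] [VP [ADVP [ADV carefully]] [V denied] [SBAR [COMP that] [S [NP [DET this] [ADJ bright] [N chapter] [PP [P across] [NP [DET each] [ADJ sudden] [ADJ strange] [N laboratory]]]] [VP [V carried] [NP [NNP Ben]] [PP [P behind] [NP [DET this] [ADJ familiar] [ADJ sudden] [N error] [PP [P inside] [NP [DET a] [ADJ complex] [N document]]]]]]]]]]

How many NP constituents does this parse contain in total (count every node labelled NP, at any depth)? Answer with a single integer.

Listing each NP by its span: [NP our narrow river in a mixture]; [NP a mixture]; [NP this bright chapter across each sudden strange laboratory]; [NP each sudden strange laboratory]; [NP Ben]; [NP this familiar sudden error inside a complex document] … — that makes 7.

7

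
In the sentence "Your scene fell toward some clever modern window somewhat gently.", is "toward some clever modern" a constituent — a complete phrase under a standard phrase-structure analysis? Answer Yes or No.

No

The sequence begins inside the preposition "toward" and ends inside the noun phrase "some clever modern window"; it crosses a phrase boundary, so no single node in the tree spans exactly those words.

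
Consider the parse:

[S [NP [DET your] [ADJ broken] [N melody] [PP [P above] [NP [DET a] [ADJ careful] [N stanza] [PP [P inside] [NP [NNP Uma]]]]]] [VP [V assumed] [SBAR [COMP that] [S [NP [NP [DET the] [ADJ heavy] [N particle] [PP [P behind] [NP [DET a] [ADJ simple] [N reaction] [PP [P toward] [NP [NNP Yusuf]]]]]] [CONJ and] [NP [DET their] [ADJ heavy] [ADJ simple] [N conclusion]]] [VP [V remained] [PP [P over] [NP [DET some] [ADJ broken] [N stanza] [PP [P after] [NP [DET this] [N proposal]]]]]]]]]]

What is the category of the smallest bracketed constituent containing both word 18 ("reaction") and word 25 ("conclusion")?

NP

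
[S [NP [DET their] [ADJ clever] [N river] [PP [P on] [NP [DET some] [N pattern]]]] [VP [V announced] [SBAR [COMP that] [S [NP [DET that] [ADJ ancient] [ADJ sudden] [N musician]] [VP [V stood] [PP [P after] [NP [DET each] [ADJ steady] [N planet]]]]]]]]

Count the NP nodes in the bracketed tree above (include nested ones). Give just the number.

4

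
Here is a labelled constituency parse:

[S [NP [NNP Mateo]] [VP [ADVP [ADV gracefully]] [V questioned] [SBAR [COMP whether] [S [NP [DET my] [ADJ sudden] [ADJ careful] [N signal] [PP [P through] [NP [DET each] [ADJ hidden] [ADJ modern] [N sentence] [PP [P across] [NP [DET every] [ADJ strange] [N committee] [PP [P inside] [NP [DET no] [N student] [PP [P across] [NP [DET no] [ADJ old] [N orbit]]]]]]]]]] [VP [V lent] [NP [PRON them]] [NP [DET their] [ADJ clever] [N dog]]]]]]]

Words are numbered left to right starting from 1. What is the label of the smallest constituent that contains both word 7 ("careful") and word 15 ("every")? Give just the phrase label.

Word 7 lies under S → VP → SBAR → S → NP → ADJ; word 15 lies under S → VP → SBAR → S → NP → PP → NP → PP → NP → DET. The lowest shared node is the NP.

NP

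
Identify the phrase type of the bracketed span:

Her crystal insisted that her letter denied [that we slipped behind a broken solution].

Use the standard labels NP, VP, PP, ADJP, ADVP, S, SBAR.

SBAR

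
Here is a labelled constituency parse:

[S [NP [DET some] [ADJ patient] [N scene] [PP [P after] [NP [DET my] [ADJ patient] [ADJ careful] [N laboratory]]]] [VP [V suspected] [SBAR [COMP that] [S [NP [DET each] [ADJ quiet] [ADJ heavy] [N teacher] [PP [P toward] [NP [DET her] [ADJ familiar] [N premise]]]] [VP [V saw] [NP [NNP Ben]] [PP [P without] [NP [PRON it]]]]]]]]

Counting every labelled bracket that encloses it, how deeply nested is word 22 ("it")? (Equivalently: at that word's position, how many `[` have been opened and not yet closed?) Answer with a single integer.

8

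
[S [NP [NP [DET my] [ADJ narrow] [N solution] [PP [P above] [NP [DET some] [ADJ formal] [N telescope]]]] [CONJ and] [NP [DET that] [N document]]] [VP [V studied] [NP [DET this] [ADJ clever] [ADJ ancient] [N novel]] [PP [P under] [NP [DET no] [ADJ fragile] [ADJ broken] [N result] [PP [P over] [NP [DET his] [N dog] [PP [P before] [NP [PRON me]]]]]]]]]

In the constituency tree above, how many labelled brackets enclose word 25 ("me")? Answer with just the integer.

9

The word sits inside PRON, which is inside NP, inside PP, inside NP, inside PP, inside NP, inside PP, inside VP, inside S — 9 brackets in all.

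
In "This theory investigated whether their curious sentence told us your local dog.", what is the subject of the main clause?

this theory

In the main clause the verb is "investigated"; the NP preceding it, "this theory", is the subject.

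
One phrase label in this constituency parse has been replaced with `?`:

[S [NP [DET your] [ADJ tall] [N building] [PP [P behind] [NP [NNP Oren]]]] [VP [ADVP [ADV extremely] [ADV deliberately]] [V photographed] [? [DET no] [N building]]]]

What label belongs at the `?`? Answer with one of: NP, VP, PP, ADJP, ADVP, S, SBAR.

A constituent whose immediate children are DET 'no', N 'building' is a noun phrase: NP.

NP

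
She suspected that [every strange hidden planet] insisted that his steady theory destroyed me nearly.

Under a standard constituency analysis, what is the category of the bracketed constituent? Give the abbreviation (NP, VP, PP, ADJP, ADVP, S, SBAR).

"planet" is the head of the bracketed span, so the span is a noun phrase: NP.

NP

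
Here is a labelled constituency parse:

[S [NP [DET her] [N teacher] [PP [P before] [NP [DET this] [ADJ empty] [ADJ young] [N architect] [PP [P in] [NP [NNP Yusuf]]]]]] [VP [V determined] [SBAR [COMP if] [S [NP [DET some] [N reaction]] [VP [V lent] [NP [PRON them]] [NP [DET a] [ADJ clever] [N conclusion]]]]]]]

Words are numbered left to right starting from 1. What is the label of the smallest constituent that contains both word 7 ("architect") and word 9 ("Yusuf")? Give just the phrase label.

NP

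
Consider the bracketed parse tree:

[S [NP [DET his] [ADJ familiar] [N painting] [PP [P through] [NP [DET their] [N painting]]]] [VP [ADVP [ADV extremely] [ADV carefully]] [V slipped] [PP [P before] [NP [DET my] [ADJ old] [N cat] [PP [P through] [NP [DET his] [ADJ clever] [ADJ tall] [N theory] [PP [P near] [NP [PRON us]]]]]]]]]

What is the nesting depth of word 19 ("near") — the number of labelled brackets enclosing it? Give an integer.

8

The word sits inside P, which is inside PP, inside NP, inside PP, inside NP, inside PP, inside VP, inside S — 8 brackets in all.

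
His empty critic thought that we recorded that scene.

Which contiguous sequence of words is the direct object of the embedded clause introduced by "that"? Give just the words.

that scene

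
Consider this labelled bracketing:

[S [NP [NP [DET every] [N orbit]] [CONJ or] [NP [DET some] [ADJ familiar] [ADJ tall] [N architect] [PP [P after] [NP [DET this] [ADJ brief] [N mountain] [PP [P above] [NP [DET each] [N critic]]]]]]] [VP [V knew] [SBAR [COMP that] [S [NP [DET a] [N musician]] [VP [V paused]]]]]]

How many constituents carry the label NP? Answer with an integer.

Scanning left to right, an opening `[NP` appears at word positions 1, 1, 4, 9, 13, 17 — 6 in total.

6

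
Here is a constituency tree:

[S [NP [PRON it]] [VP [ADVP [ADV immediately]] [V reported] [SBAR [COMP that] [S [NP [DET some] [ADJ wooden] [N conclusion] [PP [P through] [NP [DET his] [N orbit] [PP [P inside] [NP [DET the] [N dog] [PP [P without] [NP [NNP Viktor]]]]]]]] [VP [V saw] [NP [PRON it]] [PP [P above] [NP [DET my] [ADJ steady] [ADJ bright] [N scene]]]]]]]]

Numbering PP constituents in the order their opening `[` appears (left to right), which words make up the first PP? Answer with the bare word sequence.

through his orbit inside the dog without Viktor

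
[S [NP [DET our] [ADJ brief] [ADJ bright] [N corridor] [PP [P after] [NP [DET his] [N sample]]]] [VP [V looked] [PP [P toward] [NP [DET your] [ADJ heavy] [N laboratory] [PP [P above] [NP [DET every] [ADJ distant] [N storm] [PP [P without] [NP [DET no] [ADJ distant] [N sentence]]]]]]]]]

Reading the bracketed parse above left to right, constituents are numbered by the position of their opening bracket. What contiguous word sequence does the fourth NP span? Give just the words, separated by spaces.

every distant storm without no distant sentence

Opening `[NP` markers occur at word positions 1, 6, 10, 14, 18; the fourth of these opens the constituent [NP every distant storm without no distant sentence].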